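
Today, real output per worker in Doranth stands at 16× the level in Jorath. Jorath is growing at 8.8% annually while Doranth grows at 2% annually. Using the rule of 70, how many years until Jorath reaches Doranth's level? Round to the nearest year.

Jorath gains on Doranth at 8.8% − 2% = 6.8 points a year.
At that relative rate the gap halves every 70/6.8 ≈ 10.29 years.
A 16× gap closes after 4 halvings: 4 × 10.29 ≈ 41 years.

approximately 41 years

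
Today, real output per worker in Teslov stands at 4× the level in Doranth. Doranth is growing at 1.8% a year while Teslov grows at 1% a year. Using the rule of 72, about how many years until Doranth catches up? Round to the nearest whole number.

Doranth gains on Teslov at 1.8% − 1% = 0.8 points a year.
At that relative rate the gap halves every 72/0.8 ≈ 90.00 years.
A 4× gap closes after 2 halvings: 2 × 90.00 ≈ 180 years.

approximately 180 years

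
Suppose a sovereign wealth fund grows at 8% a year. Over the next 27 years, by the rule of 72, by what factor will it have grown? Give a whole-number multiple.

At 8% one doubling takes ≈ 9.00 years; 27 years is 3 of them, so ×8.

roughly 8 times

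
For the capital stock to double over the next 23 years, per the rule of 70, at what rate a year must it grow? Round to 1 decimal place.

70 / 23 ≈ 3.04, so about 3.0% a year.

approximately 3.0%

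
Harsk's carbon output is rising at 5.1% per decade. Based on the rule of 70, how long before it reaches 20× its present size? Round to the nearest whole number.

approximately 59 decades

At 5.1% it doubles every 70/5.1 ≈ 13.73 decades.
Reaching 20× takes log₂(20) ≈ 4.32 doublings.
4.32 × 13.73 ≈ 59 decades.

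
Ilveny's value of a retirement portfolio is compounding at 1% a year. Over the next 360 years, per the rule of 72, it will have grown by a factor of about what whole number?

At 1% one doubling takes ≈ 72.00 years; 360 years is 5 of them, so ×32.

approximately 32 times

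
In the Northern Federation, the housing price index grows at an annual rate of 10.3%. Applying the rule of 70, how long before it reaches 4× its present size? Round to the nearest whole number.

One doubling takes 70/10.3 = 6.80 years.
4 = 2^2, so 2 doublings → 14 years.

14 years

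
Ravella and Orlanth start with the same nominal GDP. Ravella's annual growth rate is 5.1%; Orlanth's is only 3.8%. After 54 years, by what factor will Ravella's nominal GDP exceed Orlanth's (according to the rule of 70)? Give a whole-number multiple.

roughly 2 times

Rate gap = 5.1% − 3.8% = 1.3 points.
The ratio doubles every 70/1.3 ≈ 53.85 years.
54/53.85 ≈ 1.00 doublings → ratio ≈ 2^1.00 ≈ 2.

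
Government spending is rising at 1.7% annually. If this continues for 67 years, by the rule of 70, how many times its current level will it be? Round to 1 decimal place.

Doubles every ≈ 41.18 years (70/1.7).
67 years is 1.63 doublings; 2^1.63 ≈ 3.1×.

approximately 3.1 times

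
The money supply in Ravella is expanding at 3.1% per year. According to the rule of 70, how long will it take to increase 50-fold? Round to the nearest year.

One doubling takes 70/3.1 = 22.58 years.
Reaching 50× takes log₂(50) ≈ 5.64 doublings.
5.64 × 22.58 ≈ 127 years.

about 127 years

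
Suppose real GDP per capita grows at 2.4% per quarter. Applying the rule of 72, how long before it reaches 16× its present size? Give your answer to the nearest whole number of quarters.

Doubling time ≈ 72/2.4 = 30.00 quarters.
Getting to 16× needs 4 doublings: 4 × 30.00 ≈ 120 quarters.

approximately 120 quarters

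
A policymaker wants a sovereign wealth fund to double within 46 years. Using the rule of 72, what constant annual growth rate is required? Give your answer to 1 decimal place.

72 / 46 ≈ 1.57, so about 1.6% a year.

≈ 1.6% a year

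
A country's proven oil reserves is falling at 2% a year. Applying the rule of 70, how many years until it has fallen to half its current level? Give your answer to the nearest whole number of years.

roughly 35 years

Falling at 2%, it halves about every 70/2 = 35.00 years.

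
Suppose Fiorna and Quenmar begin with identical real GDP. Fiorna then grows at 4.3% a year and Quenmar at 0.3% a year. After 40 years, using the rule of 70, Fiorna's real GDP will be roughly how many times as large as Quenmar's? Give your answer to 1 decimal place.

4.9 times

Only the 4-point difference matters.
70/4 ≈ 17.50 years per doubling of the ratio; 40 years gives 2.29 doublings, so ≈ 4.9×.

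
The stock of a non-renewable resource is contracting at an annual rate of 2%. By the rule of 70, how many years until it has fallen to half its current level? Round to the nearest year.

Falling at 2%, it halves about every 70/2 = 35.00 years.

around 35 years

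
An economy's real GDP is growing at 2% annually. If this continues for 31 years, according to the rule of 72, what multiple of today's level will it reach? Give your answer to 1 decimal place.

1.8 times

Doubles every ≈ 36.00 years (72/2).
31 years is 0.86 doublings; 2^0.86 ≈ 1.8×.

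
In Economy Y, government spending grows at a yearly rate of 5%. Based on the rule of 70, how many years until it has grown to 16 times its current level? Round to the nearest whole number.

One doubling takes 70/5 = 14.00 years.
Getting to 16× needs 4 doublings: 4 × 14.00 ≈ 56 years.

around 56 years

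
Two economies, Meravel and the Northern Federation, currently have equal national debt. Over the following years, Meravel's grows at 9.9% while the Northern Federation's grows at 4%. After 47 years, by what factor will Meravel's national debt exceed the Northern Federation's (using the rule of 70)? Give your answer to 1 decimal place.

Rate gap = 9.9% − 4% = 5.9 points.
The ratio doubles every 70/5.9 ≈ 11.86 years.
47/11.86 ≈ 3.96 doublings → ratio ≈ 2^3.96 ≈ 15.6.

about 15.6 times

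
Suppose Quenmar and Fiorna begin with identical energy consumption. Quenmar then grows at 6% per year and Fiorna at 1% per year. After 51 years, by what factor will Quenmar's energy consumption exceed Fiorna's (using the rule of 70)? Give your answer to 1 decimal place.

Rate gap = 6% − 1% = 5 points.
The ratio doubles every 70/5 ≈ 14.00 years.
51/14.00 ≈ 3.64 doublings → ratio ≈ 2^3.64 ≈ 12.5.

12.5 times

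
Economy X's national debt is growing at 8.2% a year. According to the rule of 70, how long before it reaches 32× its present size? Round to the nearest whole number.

At 8.2% it doubles every 70/8.2 ≈ 8.54 years.
Getting to 32× needs 5 doublings: 5 × 8.54 ≈ 43 years.

43 years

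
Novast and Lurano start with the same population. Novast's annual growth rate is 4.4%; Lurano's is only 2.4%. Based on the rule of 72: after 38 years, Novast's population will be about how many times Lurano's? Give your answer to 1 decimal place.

Only the 2-point difference matters.
72/2 ≈ 36.00 years per doubling of the ratio; 38 years gives 1.06 doublings, so ≈ 2.1×.

about 2.1 times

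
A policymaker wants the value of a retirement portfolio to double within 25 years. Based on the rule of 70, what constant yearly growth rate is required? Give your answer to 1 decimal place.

70 / 25 ≈ 2.80, so about 2.8% per year.

≈ 2.8%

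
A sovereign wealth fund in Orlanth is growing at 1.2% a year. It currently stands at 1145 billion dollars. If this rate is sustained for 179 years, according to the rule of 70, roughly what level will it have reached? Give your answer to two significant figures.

Doubling time ≈ 70/1.2 = 58.33 years.
179 years is 179/58.33 ≈ 3.07 doublings, a factor of 2^3.07 ≈ 8.40.
1145 × 8.40 ≈ 9600 billion dollars.

about 9600 billion dollars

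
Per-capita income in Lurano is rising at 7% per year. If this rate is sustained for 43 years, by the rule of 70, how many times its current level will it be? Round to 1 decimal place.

Doubling time ≈ 70/7 = 10.00 years.
43 years / 10.00 ≈ 4.30 doublings → factor 2^4.30 ≈ 19.7.

19.7 times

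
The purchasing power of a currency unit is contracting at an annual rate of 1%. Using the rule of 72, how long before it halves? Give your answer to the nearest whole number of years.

around 72 years

Falling at 1%, it halves about every 72/1 = 72.00 years.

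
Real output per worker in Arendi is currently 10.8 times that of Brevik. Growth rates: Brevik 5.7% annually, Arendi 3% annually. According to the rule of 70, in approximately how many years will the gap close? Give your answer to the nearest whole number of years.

What matters is the difference: 2.7 pp.
Rule of 70 on the gap: the ratio halves every 70/2.7 ≈ 25.93 years.
A 10.8 times gap takes log₂(10.8) ≈ 3.43 halvings to close: 3.43 × 25.93 ≈ 89 years.

about 89 years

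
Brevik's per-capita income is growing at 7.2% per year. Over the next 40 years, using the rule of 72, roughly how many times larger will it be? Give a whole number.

≈ 16 times

72/7.2 ≈ 10.00 years per doubling.
40 years fits 4 doublings: 2^4 = 16.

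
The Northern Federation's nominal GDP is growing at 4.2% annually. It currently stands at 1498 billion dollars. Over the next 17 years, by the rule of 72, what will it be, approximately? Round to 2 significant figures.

about 3000 billion dollars

It doubles every 72/4.2 ≈ 17.14 years, so 17 years is 0.99 doublings.
2^0.99 ≈ 1.99; 1498 × 1.99 ≈ 3000 billion dollars.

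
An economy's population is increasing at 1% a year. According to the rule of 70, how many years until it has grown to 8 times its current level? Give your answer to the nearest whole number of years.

At 1% it doubles every 70/1 ≈ 70.00 years.
Getting to 8× needs 3 doublings: 3 × 70.00 ≈ 210 years.

around 210 years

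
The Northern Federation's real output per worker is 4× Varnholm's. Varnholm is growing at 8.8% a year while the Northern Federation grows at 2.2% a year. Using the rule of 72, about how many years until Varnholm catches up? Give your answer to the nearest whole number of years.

Varnholm gains on the Northern Federation at 8.8% − 2.2% = 6.6 points a year.
At that relative rate the gap halves every 72/6.6 ≈ 10.91 years.
A 4× gap closes after 2 halvings: 2 × 10.91 ≈ 22 years.

≈ 22 years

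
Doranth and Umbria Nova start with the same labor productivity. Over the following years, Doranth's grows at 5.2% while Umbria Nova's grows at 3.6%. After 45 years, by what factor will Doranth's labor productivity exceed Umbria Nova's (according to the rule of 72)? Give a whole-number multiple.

2 times

Only the 1.6-point difference matters.
72/1.6 ≈ 45.00 years per doubling of the ratio; 45 years gives 1.00 doublings, so ≈ 2×.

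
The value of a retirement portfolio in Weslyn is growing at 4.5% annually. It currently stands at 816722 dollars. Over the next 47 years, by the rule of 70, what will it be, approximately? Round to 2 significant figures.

It doubles every 70/4.5 ≈ 15.56 years, so 47 years is 3.02 doublings.
2^3.02 ≈ 8.11; 816722 × 8.11 ≈ 6600000 dollars.

≈ 6600000 dollars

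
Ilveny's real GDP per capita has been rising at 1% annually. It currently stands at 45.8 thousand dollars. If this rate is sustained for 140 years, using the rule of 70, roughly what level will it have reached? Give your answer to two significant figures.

about 180 thousand dollars

It doubles every 70/1 ≈ 70.00 years, so 140 years is 2.00 doublings.
2^2.00 ≈ 4.00; 45.8 × 4.00 ≈ 180 thousand dollars.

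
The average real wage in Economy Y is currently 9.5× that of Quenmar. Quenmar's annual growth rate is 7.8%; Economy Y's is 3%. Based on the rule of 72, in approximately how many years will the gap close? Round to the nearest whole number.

roughly 49 years

The growth-rate gap is 7.8% − 3% = 4.8 percentage points.
So the ratio between them halves every 72/4.8 ≈ 15.00 years.
A 9.5× gap takes log₂(9.5) ≈ 3.25 halvings to close: 3.25 × 15.00 ≈ 49 years.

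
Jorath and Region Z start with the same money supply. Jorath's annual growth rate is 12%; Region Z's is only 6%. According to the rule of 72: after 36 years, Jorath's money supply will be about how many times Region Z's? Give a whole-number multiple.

Only the 6-point difference matters.
72/6 ≈ 12.00 years per doubling of the ratio; 36 years gives 3.00 doublings, so ≈ 8×.

8 times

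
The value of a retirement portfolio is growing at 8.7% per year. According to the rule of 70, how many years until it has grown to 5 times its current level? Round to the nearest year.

approximately 19 years

Doubling time ≈ 70/8.7 = 8.05 years.
Reaching 5× takes log₂(5) ≈ 2.32 doublings.
2.32 × 8.05 ≈ 19 years.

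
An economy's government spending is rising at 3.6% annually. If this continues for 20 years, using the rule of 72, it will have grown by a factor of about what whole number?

2 times

Doubling time ≈ 72/3.6 = 20.00 years.
20/20.00 ≈ 1 doubling, so about 2^1 = 2×.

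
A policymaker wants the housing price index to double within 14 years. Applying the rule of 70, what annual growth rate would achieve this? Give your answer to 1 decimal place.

roughly 5.0%

70 / 14 ≈ 5.00, so about 5.0% annually.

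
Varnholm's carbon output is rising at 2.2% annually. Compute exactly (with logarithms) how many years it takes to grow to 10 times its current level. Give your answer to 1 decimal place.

105.8 years

t = ln(10) / ln(1 + 0.022) = 2.3026 / 0.021761 ≈ 105.81.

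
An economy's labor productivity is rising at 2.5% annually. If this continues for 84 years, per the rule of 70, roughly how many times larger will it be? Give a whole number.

8 times

At 2.5% one doubling takes ≈ 28.00 years; 84 years is 3 of them, so ×8.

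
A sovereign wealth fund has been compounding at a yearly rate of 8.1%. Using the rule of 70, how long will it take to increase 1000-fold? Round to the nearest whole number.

At 8.1% it doubles every 70/8.1 ≈ 8.64 years.
Reaching 1000× takes log₂(1000) ≈ 9.97 doublings.
9.97 × 8.64 ≈ 86 years.

roughly 86 years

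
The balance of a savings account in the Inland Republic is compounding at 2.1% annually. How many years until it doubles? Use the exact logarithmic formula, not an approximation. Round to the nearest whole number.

t = ln(2) / ln(1 + 0.021) = 0.6931 / 0.020783 ≈ 33.35.
≈ 33 years.

33 years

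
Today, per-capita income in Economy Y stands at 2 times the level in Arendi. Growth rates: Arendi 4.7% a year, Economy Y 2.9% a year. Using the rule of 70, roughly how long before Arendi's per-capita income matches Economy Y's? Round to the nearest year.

Arendi gains on Economy Y at 4.7% − 2.9% = 1.8 points a year.
At that relative rate the gap halves every 70/1.8 ≈ 38.89 years.
A 2 times gap closes after 1 halving: 1 × 38.89 ≈ 39 years.

around 39 years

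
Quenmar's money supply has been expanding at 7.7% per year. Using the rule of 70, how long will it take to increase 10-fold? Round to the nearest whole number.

approximately 30 years

Doubling time ≈ 70/7.7 = 9.09 years.
10× is log₂ 10 ≈ 3.32 doublings, so ≈ 3.32 × 9.09 = 30 years.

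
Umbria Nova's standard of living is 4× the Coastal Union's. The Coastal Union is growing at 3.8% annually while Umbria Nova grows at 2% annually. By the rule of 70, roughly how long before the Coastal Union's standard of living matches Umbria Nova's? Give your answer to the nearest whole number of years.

approximately 78 years

the Coastal Union gains on Umbria Nova at 3.8% − 2% = 1.8 points a year.
At that relative rate the gap halves every 70/1.8 ≈ 38.89 years.
A 4× gap closes after 2 halvings: 2 × 38.89 ≈ 78 years.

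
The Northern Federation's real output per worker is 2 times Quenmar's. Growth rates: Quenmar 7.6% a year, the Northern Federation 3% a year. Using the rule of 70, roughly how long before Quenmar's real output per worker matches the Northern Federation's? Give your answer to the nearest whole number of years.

≈ 15 years

What matters is the difference: 4.6 pp.
Rule of 70 on the gap: the ratio halves every 70/4.6 ≈ 15.22 years.
A 2 times gap closes after 1 halving: 1 × 15.22 ≈ 15 years.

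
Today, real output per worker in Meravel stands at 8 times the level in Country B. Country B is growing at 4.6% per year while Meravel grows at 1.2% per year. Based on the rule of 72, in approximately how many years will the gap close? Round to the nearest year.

64 years

What matters is the difference: 3.4 pp.
Rule of 72 on the gap: the ratio halves every 72/3.4 ≈ 21.18 years.
An 8 times gap closes after 3 halvings: 3 × 21.18 ≈ 64 years.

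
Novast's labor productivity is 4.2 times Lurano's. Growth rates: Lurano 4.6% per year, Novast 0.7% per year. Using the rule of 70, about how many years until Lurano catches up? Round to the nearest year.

≈ 37 years

Lurano gains on Novast at 4.6% − 0.7% = 3.9 points a year.
At that relative rate the gap halves every 70/3.9 ≈ 17.95 years.
A 4.2 times gap takes log₂(4.2) ≈ 2.07 halvings to close: 2.07 × 17.95 ≈ 37 years.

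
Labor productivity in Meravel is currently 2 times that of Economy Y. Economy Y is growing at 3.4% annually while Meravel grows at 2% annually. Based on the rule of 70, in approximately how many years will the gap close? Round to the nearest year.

around 50 years

Economy Y gains on Meravel at 3.4% − 2% = 1.4 points a year.
At that relative rate the gap halves every 70/1.4 ≈ 50.00 years.
A 2 times gap closes after 1 halving: 1 × 50.00 ≈ 50 years.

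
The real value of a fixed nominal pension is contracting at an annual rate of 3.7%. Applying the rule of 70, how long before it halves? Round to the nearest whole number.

Halving time ≈ 70 / 3.7 = 18.92 → 19 years.

19 years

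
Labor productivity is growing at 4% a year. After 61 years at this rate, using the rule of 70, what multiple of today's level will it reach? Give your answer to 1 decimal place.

roughly 11.2 times

Doubling time ≈ 70/4 = 17.50 years.
61 years / 17.50 ≈ 3.49 doublings → factor 2^3.49 ≈ 11.2.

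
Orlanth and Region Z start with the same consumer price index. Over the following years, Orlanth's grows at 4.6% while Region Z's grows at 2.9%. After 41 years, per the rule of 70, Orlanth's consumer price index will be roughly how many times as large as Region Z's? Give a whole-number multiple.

around 2 times

Only the 1.7-point difference matters.
70/1.7 ≈ 41.18 years per doubling of the ratio; 41 years gives 1.00 doublings, so ≈ 2×.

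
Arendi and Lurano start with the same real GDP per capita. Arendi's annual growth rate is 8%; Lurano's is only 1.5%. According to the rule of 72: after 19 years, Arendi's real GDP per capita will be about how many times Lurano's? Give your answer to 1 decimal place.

Rate gap = 8% − 1.5% = 6.5 points.
The ratio doubles every 72/6.5 ≈ 11.08 years.
19/11.08 ≈ 1.71 doublings → ratio ≈ 2^1.71 ≈ 3.3.

about 3.3 times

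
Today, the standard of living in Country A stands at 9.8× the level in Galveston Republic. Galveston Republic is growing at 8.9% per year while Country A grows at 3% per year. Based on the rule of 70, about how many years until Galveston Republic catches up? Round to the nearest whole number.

What matters is the difference: 5.9 pp.
Rule of 70 on the gap: the ratio halves every 70/5.9 ≈ 11.86 years.
A 9.8× gap takes log₂(9.8) ≈ 3.29 halvings to close: 3.29 × 11.86 ≈ 39 years.

39 years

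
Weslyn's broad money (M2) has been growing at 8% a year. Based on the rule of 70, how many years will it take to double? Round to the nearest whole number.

70/8 ≈ 8.75, so it doubles roughly every 9 years.

about 9 years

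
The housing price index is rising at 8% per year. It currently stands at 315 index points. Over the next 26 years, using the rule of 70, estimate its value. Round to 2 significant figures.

roughly 2500 index points

Doubling time ≈ 70/8 = 8.75 years.
26 years is 26/8.75 ≈ 2.97 doublings, a factor of 2^2.97 ≈ 7.84.
315 × 7.84 ≈ 2500 index points.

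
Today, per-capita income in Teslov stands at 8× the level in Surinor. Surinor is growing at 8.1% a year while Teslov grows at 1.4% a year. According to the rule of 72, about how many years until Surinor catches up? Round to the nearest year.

What matters is the difference: 6.7 pp.
Rule of 72 on the gap: the ratio halves every 72/6.7 ≈ 10.75 years.
An 8× gap closes after 3 halvings: 3 × 10.75 ≈ 32 years.

≈ 32 years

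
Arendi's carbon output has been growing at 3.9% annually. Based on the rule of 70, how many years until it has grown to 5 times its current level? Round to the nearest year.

approximately 42 years

Doubling time ≈ 70/3.9 = 17.95 years.
5× is log₂ 5 ≈ 2.32 doublings, so ≈ 2.32 × 17.95 = 42 years.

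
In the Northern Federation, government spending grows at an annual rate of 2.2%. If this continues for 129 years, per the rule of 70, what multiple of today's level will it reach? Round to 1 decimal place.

≈ 16.6 times

Doubles every ≈ 31.82 years (70/2.2).
129 years is 4.05 doublings; 2^4.05 ≈ 16.6×.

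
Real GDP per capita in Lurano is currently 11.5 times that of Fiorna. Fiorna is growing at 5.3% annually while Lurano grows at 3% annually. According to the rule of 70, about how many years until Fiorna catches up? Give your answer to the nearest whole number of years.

about 107 years

Fiorna gains on Lurano at 5.3% − 3% = 2.3 points a year.
At that relative rate the gap halves every 70/2.3 ≈ 30.43 years.
An 11.5 times gap takes log₂(11.5) ≈ 3.52 halvings to close: 3.52 × 30.43 ≈ 107 years.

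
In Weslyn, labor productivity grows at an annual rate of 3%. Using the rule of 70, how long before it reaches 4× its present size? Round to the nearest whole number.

At 3% it doubles every 70/3 ≈ 23.33 years.
4 = 2^2, so 2 doublings → 47 years.

47 years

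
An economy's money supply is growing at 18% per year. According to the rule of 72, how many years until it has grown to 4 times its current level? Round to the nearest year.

At 18% it doubles every 72/18 ≈ 4.00 years.
4× is 2 doublings, so 2 × 4.00 ≈ 8 years.

around 8 years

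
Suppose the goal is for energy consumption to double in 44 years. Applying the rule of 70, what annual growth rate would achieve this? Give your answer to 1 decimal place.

70 / 44 ≈ 1.59, so about 1.6% a year.

around 1.6%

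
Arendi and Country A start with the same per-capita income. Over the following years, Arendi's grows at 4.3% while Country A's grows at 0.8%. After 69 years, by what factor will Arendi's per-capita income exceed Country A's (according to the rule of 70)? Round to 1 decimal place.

about 10.9 times

Rate gap = 4.3% − 0.8% = 3.5 points.
The ratio doubles every 70/3.5 ≈ 20.00 years.
69/20.00 ≈ 3.45 doublings → ratio ≈ 2^3.45 ≈ 10.9.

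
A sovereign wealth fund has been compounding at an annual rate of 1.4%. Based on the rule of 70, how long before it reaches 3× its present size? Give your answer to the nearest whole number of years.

Doubling time ≈ 70/1.4 = 50.00 years.
3× is log₂ 3 ≈ 1.58 doublings, so ≈ 1.58 × 50.00 = 79 years.

approximately 79 years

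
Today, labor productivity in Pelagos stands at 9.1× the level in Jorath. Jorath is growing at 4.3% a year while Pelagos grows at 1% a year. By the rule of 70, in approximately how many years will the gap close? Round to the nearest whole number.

What matters is the difference: 3.3 pp.
Rule of 70 on the gap: the ratio halves every 70/3.3 ≈ 21.21 years.
A 9.1× gap takes log₂(9.1) ≈ 3.19 halvings to close: 3.19 × 21.21 ≈ 68 years.

roughly 68 years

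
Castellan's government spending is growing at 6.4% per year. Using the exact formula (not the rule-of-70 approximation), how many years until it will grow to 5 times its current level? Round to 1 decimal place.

25.9 years

t = ln(5) / ln(1 + 0.064) = 1.6094 / 0.062035 ≈ 25.94.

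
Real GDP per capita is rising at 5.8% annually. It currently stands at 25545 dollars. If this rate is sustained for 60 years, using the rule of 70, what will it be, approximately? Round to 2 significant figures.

It doubles every 70/5.8 ≈ 12.07 years, so 60 years is 4.97 doublings.
2^4.97 ≈ 31.34; 25545 × 31.34 ≈ 800000 dollars.

800000 dollars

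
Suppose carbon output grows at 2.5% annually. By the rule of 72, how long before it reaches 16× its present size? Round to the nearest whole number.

115 years

At 2.5% it doubles every 72/2.5 ≈ 28.80 years.
16× is 4 doublings, so 4 × 28.80 ≈ 115 years.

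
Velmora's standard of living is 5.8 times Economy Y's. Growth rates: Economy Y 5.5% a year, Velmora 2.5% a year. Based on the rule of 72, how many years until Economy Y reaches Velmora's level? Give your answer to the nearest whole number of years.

Economy Y gains on Velmora at 5.5% − 2.5% = 3 points a year.
At that relative rate the gap halves every 72/3 ≈ 24.00 years.
A 5.8 times gap takes log₂(5.8) ≈ 2.54 halvings to close: 2.54 × 24.00 ≈ 61 years.

≈ 61 years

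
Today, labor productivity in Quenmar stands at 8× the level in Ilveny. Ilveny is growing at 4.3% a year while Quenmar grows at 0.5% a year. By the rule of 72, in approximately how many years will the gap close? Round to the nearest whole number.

≈ 57 years

Ilveny gains on Quenmar at 4.3% − 0.5% = 3.8 points a year.
At that relative rate the gap halves every 72/3.8 ≈ 18.95 years.
An 8× gap closes after 3 halvings: 3 × 18.95 ≈ 57 years.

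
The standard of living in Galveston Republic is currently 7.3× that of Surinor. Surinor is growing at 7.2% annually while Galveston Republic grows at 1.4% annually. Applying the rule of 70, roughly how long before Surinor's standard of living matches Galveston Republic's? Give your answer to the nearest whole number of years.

What matters is the difference: 5.8 pp.
Rule of 70 on the gap: the ratio halves every 70/5.8 ≈ 12.07 years.
A 7.3× gap takes log₂(7.3) ≈ 2.87 halvings to close: 2.87 × 12.07 ≈ 35 years.

roughly 35 years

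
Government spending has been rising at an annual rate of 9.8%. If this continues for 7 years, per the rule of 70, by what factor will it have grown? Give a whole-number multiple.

about 2 times

At 9.8% one doubling takes ≈ 7.14 years; 7 years is 1 of them, so ×2.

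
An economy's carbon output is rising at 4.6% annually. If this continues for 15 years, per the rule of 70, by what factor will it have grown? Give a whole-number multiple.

2 times

At 4.6% one doubling takes ≈ 15.22 years; 15 years is 1 of them, so ×2.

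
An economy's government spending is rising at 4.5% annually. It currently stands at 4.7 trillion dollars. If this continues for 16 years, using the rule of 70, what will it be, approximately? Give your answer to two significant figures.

9.6 trillion dollars

It doubles every 70/4.5 ≈ 15.56 years, so 16 years is 1.03 doublings.
2^1.03 ≈ 2.04; 4.7 × 2.04 ≈ 9.6 trillion dollars.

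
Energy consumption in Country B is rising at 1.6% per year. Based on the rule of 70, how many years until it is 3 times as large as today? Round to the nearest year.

around 69 years

At 1.6% it doubles every 70/1.6 ≈ 43.75 years.
3× is log₂ 3 ≈ 1.58 doublings, so ≈ 1.58 × 43.75 = 69 years.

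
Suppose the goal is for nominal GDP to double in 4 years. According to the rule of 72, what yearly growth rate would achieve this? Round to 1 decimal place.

roughly 18.0% per year

72 / 4 ≈ 18.00, so about 18.0% per year.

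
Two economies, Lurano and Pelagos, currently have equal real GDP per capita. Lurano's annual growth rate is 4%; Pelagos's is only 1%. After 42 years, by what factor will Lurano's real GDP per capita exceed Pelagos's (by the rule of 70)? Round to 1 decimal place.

around 3.5 times

Only the 3-point difference matters.
70/3 ≈ 23.33 years per doubling of the ratio; 42 years gives 1.80 doublings, so ≈ 3.5×.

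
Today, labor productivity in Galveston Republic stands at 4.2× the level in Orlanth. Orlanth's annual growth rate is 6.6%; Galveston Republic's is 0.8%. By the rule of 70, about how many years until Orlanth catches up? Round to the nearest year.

about 25 years

The growth-rate gap is 6.6% − 0.8% = 5.8 percentage points.
So the ratio between them halves every 70/5.8 ≈ 12.07 years.
A 4.2× gap takes log₂(4.2) ≈ 2.07 halvings to close: 2.07 × 12.07 ≈ 25 years.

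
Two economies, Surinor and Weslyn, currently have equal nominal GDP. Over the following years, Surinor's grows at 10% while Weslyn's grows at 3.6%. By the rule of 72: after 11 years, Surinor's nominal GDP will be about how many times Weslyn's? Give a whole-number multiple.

roughly 2 times

Rate gap = 10% − 3.6% = 6.4 points.
The ratio doubles every 72/6.4 ≈ 11.25 years.
11/11.25 ≈ 0.98 doublings → ratio ≈ 2^0.98 ≈ 2.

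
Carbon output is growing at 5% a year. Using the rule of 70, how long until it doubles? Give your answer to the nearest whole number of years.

At 5%, doubling takes about 70/5 = 14.00 years.

14 years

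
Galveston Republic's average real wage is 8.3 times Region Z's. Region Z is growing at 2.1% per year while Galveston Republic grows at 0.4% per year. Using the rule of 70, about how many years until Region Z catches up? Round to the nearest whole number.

The growth-rate gap is 2.1% − 0.4% = 1.7 percentage points.
So the ratio between them halves every 70/1.7 ≈ 41.18 years.
An 8.3 times gap takes log₂(8.3) ≈ 3.05 halvings to close: 3.05 × 41.18 ≈ 126 years.

approximately 126 years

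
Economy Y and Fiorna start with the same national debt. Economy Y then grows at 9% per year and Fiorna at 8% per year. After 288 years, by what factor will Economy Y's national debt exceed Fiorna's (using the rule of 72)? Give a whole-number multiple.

Only the 1-point difference matters.
72/1 ≈ 72.00 years per doubling of the ratio; 288 years gives 4.00 doublings, so ≈ 16×.

≈ 16 times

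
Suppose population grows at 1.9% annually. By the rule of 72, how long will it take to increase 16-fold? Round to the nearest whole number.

152 years

One doubling takes 72/1.9 = 37.89 years.
Getting to 16× needs 4 doublings: 4 × 37.89 ≈ 152 years.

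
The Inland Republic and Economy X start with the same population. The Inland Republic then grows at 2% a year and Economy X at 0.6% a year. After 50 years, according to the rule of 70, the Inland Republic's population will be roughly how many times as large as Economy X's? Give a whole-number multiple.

Only the 1.4-point difference matters.
70/1.4 ≈ 50.00 years per doubling of the ratio; 50 years gives 1.00 doublings, so ≈ 2×.

≈ 2 times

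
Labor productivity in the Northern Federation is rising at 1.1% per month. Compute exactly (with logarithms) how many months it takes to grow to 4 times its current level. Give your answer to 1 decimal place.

126.7 months

t = ln(4) / ln(1 + 0.011) = 1.3863 / 0.010940 ≈ 126.72.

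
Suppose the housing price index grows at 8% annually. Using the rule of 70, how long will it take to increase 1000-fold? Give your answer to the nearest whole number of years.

≈ 87 years

One doubling takes 70/8 = 8.75 years.
1000× is log₂ 1000 ≈ 9.97 doublings, so ≈ 9.97 × 8.75 = 87 years.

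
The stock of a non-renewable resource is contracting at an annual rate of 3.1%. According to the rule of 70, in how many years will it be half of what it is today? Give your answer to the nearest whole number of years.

Falling at 3.1%, it halves about every 70/3.1 = 22.58 years.

≈ 23 years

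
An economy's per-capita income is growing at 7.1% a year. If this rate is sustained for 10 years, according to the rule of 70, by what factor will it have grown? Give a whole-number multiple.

At 7.1% one doubling takes ≈ 9.86 years; 10 years is 1 of them, so ×2.

2 times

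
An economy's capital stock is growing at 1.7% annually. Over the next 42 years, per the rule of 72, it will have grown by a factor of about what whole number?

≈ 2 times

72/1.7 ≈ 42.35 years per doubling.
42 years fits 1 doubling: 2^1 = 2.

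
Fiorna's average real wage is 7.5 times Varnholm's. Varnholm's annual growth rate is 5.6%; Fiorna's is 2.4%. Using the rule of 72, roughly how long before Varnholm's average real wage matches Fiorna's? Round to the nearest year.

What matters is the difference: 3.2 pp.
Rule of 72 on the gap: the ratio halves every 72/3.2 ≈ 22.50 years.
A 7.5 times gap takes log₂(7.5) ≈ 2.91 halvings to close: 2.91 × 22.50 ≈ 65 years.

65 years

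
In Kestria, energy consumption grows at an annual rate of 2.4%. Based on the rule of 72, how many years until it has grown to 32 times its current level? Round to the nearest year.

roughly 150 years

One doubling takes 72/2.4 = 30.00 years.
32 = 2^5, so 5 doublings → 150 years.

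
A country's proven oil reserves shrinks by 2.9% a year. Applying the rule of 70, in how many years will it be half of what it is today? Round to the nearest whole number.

Halving time ≈ 70 / 2.9 = 24.14 → 24 years.

≈ 24 years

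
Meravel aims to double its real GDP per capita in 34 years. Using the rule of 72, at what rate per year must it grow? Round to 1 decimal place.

approximately 2.1% per year

72 / 34 ≈ 2.12, so about 2.1% per year.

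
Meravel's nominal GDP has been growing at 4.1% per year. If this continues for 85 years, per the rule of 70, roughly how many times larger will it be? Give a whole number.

approximately 32 times

At 4.1% one doubling takes ≈ 17.07 years; 85 years is 5 of them, so ×32.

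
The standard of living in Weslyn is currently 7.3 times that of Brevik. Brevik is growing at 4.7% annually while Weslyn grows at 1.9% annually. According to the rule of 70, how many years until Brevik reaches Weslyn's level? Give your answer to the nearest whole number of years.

Brevik gains on Weslyn at 4.7% − 1.9% = 2.8 points a year.
At that relative rate the gap halves every 70/2.8 ≈ 25.00 years.
A 7.3 times gap takes log₂(7.3) ≈ 2.87 halvings to close: 2.87 × 25.00 ≈ 72 years.

72 years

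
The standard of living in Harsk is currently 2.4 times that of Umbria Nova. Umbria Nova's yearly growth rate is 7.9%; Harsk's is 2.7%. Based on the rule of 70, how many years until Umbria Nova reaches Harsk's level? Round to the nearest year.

The growth-rate gap is 7.9% − 2.7% = 5.2 percentage points.
So the ratio between them halves every 70/5.2 ≈ 13.46 years.
A 2.4 times gap takes log₂(2.4) ≈ 1.26 halvings to close: 1.26 × 13.46 ≈ 17 years.

roughly 17 years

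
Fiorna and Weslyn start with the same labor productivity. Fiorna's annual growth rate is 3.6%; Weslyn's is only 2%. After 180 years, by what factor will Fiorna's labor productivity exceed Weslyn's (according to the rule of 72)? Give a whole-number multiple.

Only the 1.6-point difference matters.
72/1.6 ≈ 45.00 years per doubling of the ratio; 180 years gives 4.00 doublings, so ≈ 16×.

≈ 16 times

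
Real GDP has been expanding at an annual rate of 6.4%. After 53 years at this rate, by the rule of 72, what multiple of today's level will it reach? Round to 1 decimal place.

about 26.2 times

Doubling time ≈ 72/6.4 = 11.25 years.
53 years / 11.25 ≈ 4.71 doublings → factor 2^4.71 ≈ 26.2.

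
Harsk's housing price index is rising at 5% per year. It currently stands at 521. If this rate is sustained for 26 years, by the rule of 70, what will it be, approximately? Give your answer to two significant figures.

Doubling time ≈ 70/5 = 14.00 years.
26 years is 26/14.00 ≈ 1.86 doublings, a factor of 2^1.86 ≈ 3.63.
521 × 3.63 ≈ 1900.

approximately 1900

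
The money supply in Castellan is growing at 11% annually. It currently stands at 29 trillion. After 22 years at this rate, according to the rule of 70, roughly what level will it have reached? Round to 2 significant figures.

Doubling time ≈ 70/11 = 6.36 years.
22 years is 22/6.36 ≈ 3.46 doublings, a factor of 2^3.46 ≈ 11.00.
29 × 11.00 ≈ 320 trillion.

320 trillion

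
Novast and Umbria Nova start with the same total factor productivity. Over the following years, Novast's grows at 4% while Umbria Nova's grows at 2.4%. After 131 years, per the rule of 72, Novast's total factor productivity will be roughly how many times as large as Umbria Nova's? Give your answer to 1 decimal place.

around 7.5 times

Novast pulls ahead at 1.6 pp per year, so the ratio doubles every 72/1.6 ≈ 45.00 years.
In 131 years that's 2.91 doublings: 2^2.91 ≈ 7.5.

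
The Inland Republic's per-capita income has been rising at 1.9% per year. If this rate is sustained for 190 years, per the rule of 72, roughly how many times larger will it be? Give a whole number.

72/1.9 ≈ 37.89 years per doubling.
190 years fits 5 doublings: 2^5 = 32.

about 32 times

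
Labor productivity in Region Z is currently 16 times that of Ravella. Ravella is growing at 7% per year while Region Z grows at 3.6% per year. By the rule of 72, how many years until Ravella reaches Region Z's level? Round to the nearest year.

What matters is the difference: 3.4 pp.
Rule of 72 on the gap: the ratio halves every 72/3.4 ≈ 21.18 years.
A 16 times gap closes after 4 halvings: 4 × 21.18 ≈ 85 years.

85 years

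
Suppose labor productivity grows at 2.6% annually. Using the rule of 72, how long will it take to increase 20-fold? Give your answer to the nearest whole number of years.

roughly 120 years

Doubling time ≈ 72/2.6 = 27.69 years.
Reaching 20× takes log₂(20) ≈ 4.32 doublings.
4.32 × 27.69 ≈ 120 years.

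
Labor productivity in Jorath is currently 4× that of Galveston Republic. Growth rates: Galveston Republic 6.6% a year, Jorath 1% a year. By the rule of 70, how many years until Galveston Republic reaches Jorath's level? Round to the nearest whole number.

25 years

Galveston Republic gains on Jorath at 6.6% − 1% = 5.6 points a year.
At that relative rate the gap halves every 70/5.6 ≈ 12.50 years.
A 4× gap closes after 2 halvings: 2 × 12.50 ≈ 25 years.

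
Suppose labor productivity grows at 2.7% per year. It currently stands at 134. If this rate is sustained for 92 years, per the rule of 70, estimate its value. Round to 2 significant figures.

1600

It doubles every 70/2.7 ≈ 25.93 years, so 92 years is 3.55 doublings.
2^3.55 ≈ 11.71; 134 × 11.71 ≈ 1600.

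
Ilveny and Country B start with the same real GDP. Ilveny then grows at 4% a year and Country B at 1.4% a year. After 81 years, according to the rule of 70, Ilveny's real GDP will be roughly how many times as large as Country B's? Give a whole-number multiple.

Only the 2.6-point difference matters.
70/2.6 ≈ 26.92 years per doubling of the ratio; 81 years gives 3.01 doublings, so ≈ 8×.

≈ 8 times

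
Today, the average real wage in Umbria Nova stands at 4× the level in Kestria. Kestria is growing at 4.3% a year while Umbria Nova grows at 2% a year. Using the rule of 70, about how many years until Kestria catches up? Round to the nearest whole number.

What matters is the difference: 2.3 pp.
Rule of 70 on the gap: the ratio halves every 70/2.3 ≈ 30.43 years.
A 4× gap closes after 2 halvings: 2 × 30.43 ≈ 61 years.

approximately 61 years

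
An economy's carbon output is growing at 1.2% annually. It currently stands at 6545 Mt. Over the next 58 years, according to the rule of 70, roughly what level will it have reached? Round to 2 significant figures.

13000 Mt

Doubling time ≈ 70/1.2 = 58.33 years.
58 years is 58/58.33 ≈ 0.99 doublings, a factor of 2^0.99 ≈ 1.99.
6545 × 1.99 ≈ 13000 Mt.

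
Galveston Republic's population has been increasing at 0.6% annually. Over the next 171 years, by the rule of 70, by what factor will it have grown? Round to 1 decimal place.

Doubles every ≈ 116.67 years (70/0.6).
171 years is 1.47 doublings; 2^1.47 ≈ 2.8×.

roughly 2.8 times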